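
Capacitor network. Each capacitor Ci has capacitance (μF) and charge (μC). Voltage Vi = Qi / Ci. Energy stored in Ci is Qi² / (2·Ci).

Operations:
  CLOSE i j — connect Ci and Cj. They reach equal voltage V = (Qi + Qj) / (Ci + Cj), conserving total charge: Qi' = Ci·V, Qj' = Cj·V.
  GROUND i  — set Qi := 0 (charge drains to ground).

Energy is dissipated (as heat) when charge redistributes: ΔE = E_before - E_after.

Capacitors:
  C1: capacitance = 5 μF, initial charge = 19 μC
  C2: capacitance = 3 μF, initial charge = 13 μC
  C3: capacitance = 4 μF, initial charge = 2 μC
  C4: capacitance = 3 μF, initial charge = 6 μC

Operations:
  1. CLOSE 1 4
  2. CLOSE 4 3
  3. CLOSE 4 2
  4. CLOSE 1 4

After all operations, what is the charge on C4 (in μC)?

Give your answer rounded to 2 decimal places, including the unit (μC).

Answer: 9.21 μC

Derivation:
Initial: C1(5μF, Q=19μC, V=3.80V), C2(3μF, Q=13μC, V=4.33V), C3(4μF, Q=2μC, V=0.50V), C4(3μF, Q=6μC, V=2.00V)
Op 1: CLOSE 1-4: Q_total=25.00, C_total=8.00, V=3.12; Q1=15.62, Q4=9.38; dissipated=3.038
Op 2: CLOSE 4-3: Q_total=11.38, C_total=7.00, V=1.62; Q4=4.88, Q3=6.50; dissipated=5.906
Op 3: CLOSE 4-2: Q_total=17.88, C_total=6.00, V=2.98; Q4=8.94, Q2=8.94; dissipated=5.501
Op 4: CLOSE 1-4: Q_total=24.56, C_total=8.00, V=3.07; Q1=15.35, Q4=9.21; dissipated=0.020
Final charges: Q1=15.35, Q2=8.94, Q3=6.50, Q4=9.21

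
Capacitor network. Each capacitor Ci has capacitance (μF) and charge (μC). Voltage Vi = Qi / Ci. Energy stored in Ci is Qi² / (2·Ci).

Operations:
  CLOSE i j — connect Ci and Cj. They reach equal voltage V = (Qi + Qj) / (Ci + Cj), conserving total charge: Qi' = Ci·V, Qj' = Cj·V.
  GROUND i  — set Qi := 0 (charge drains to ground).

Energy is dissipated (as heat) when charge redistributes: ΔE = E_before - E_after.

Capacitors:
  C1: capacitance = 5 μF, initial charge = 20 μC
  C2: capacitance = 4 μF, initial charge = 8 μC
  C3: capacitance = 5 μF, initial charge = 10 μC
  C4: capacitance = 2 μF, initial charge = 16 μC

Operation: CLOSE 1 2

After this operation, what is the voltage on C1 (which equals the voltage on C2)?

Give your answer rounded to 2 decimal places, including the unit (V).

Answer: 3.11 V

Derivation:
Initial: C1(5μF, Q=20μC, V=4.00V), C2(4μF, Q=8μC, V=2.00V), C3(5μF, Q=10μC, V=2.00V), C4(2μF, Q=16μC, V=8.00V)
Op 1: CLOSE 1-2: Q_total=28.00, C_total=9.00, V=3.11; Q1=15.56, Q2=12.44; dissipated=4.444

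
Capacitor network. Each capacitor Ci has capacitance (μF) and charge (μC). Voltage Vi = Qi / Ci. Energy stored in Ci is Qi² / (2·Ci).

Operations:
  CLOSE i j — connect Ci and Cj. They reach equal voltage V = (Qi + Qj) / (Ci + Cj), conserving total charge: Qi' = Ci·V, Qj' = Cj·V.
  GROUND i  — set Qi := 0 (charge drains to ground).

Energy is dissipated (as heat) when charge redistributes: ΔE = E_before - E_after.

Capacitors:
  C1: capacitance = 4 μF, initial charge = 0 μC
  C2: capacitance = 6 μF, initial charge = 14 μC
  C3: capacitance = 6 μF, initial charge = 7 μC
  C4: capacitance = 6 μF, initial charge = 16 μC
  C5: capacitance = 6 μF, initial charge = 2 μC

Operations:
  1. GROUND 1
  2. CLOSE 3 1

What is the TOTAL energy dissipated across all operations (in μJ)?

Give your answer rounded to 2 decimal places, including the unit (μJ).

Answer: 1.63 μJ

Derivation:
Initial: C1(4μF, Q=0μC, V=0.00V), C2(6μF, Q=14μC, V=2.33V), C3(6μF, Q=7μC, V=1.17V), C4(6μF, Q=16μC, V=2.67V), C5(6μF, Q=2μC, V=0.33V)
Op 1: GROUND 1: Q1=0; energy lost=0.000
Op 2: CLOSE 3-1: Q_total=7.00, C_total=10.00, V=0.70; Q3=4.20, Q1=2.80; dissipated=1.633
Total dissipated: 1.633 μJ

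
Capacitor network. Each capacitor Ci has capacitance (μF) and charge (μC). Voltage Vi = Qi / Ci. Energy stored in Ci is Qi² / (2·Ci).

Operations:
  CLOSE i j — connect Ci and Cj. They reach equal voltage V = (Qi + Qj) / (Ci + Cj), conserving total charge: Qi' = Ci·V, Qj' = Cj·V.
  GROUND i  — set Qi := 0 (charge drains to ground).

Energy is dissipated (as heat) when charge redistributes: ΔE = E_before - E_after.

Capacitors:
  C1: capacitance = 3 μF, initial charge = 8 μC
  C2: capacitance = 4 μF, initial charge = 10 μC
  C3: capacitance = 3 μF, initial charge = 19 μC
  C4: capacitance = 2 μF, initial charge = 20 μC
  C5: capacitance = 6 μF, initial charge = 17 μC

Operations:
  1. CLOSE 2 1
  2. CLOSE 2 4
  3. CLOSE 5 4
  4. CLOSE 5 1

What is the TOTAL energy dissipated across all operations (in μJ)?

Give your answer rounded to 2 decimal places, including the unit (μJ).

Initial: C1(3μF, Q=8μC, V=2.67V), C2(4μF, Q=10μC, V=2.50V), C3(3μF, Q=19μC, V=6.33V), C4(2μF, Q=20μC, V=10.00V), C5(6μF, Q=17μC, V=2.83V)
Op 1: CLOSE 2-1: Q_total=18.00, C_total=7.00, V=2.57; Q2=10.29, Q1=7.71; dissipated=0.024
Op 2: CLOSE 2-4: Q_total=30.29, C_total=6.00, V=5.05; Q2=20.19, Q4=10.10; dissipated=36.789
Op 3: CLOSE 5-4: Q_total=27.10, C_total=8.00, V=3.39; Q5=20.32, Q4=6.77; dissipated=3.677
Op 4: CLOSE 5-1: Q_total=28.04, C_total=9.00, V=3.12; Q5=18.69, Q1=9.35; dissipated=0.665
Total dissipated: 41.155 μJ

Answer: 41.16 μJ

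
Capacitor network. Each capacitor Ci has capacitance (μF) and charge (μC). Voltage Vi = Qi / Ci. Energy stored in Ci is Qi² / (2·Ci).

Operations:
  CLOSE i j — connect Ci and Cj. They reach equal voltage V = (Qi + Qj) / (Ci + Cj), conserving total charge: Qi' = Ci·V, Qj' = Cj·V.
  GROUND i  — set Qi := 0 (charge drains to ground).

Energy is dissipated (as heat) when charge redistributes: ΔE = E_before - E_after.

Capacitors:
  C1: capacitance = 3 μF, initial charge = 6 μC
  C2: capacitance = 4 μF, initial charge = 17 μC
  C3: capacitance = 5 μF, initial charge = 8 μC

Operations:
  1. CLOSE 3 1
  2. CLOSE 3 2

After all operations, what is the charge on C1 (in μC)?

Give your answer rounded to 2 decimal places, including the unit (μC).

Initial: C1(3μF, Q=6μC, V=2.00V), C2(4μF, Q=17μC, V=4.25V), C3(5μF, Q=8μC, V=1.60V)
Op 1: CLOSE 3-1: Q_total=14.00, C_total=8.00, V=1.75; Q3=8.75, Q1=5.25; dissipated=0.150
Op 2: CLOSE 3-2: Q_total=25.75, C_total=9.00, V=2.86; Q3=14.31, Q2=11.44; dissipated=6.944
Final charges: Q1=5.25, Q2=11.44, Q3=14.31

Answer: 5.25 μC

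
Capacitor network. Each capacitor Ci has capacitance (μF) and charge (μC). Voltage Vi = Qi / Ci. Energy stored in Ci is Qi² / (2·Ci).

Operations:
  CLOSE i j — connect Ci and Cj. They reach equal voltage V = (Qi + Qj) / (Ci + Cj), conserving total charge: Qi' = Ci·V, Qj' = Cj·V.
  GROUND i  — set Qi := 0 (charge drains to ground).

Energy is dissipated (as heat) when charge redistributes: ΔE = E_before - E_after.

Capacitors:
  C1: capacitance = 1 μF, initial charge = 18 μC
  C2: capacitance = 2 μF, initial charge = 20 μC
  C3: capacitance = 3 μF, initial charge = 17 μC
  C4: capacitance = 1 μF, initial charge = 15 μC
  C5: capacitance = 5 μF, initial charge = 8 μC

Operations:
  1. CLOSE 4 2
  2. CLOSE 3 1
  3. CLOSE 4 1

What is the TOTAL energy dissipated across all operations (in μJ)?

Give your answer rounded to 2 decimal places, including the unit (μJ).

Answer: 67.50 μJ

Derivation:
Initial: C1(1μF, Q=18μC, V=18.00V), C2(2μF, Q=20μC, V=10.00V), C3(3μF, Q=17μC, V=5.67V), C4(1μF, Q=15μC, V=15.00V), C5(5μF, Q=8μC, V=1.60V)
Op 1: CLOSE 4-2: Q_total=35.00, C_total=3.00, V=11.67; Q4=11.67, Q2=23.33; dissipated=8.333
Op 2: CLOSE 3-1: Q_total=35.00, C_total=4.00, V=8.75; Q3=26.25, Q1=8.75; dissipated=57.042
Op 3: CLOSE 4-1: Q_total=20.42, C_total=2.00, V=10.21; Q4=10.21, Q1=10.21; dissipated=2.127
Total dissipated: 67.502 μJ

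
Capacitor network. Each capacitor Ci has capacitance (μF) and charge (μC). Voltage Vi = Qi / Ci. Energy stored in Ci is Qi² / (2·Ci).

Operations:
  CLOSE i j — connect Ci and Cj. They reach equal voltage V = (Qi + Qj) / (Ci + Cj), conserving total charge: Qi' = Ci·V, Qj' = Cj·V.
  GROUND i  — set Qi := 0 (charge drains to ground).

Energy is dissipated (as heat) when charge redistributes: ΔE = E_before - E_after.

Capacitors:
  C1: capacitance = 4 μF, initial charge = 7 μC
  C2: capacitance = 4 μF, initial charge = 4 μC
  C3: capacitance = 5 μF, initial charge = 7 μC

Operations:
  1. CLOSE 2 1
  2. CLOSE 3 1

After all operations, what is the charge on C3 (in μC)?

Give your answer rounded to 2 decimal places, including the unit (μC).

Answer: 6.94 μC

Derivation:
Initial: C1(4μF, Q=7μC, V=1.75V), C2(4μF, Q=4μC, V=1.00V), C3(5μF, Q=7μC, V=1.40V)
Op 1: CLOSE 2-1: Q_total=11.00, C_total=8.00, V=1.38; Q2=5.50, Q1=5.50; dissipated=0.562
Op 2: CLOSE 3-1: Q_total=12.50, C_total=9.00, V=1.39; Q3=6.94, Q1=5.56; dissipated=0.001
Final charges: Q1=5.56, Q2=5.50, Q3=6.94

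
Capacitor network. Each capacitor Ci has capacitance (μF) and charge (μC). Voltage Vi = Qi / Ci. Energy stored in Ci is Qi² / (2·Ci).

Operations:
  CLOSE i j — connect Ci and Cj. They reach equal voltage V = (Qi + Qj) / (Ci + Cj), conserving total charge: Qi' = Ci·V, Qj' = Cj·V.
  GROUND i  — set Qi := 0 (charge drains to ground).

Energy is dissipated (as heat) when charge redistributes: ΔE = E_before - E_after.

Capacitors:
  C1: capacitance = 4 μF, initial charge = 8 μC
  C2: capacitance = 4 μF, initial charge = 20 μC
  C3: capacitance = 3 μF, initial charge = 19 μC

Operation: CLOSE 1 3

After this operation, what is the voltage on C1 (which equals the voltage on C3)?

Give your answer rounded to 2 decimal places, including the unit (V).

Initial: C1(4μF, Q=8μC, V=2.00V), C2(4μF, Q=20μC, V=5.00V), C3(3μF, Q=19μC, V=6.33V)
Op 1: CLOSE 1-3: Q_total=27.00, C_total=7.00, V=3.86; Q1=15.43, Q3=11.57; dissipated=16.095

Answer: 3.86 V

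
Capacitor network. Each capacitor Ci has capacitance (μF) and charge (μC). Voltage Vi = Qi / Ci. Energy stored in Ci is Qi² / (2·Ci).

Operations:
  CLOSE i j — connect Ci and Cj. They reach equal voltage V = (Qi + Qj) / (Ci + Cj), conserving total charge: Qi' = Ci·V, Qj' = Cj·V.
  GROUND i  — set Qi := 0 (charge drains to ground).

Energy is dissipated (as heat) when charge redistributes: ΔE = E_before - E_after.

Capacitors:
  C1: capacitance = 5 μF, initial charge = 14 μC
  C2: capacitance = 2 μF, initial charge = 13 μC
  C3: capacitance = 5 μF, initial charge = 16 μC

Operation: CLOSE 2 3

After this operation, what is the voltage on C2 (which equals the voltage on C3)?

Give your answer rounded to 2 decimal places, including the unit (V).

Initial: C1(5μF, Q=14μC, V=2.80V), C2(2μF, Q=13μC, V=6.50V), C3(5μF, Q=16μC, V=3.20V)
Op 1: CLOSE 2-3: Q_total=29.00, C_total=7.00, V=4.14; Q2=8.29, Q3=20.71; dissipated=7.779

Answer: 4.14 V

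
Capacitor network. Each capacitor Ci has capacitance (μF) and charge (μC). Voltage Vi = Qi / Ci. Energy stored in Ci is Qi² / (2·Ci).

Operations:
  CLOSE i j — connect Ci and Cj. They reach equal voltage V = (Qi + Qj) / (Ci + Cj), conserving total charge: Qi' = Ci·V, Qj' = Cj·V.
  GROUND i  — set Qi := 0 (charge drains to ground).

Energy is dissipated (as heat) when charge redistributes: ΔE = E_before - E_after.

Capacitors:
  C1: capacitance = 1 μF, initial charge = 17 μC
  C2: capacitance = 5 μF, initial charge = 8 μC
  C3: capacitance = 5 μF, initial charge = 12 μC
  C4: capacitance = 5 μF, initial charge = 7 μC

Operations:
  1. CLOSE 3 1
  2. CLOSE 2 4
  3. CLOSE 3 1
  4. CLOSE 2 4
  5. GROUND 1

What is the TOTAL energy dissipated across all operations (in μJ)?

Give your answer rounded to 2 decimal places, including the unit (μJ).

Answer: 100.55 μJ

Derivation:
Initial: C1(1μF, Q=17μC, V=17.00V), C2(5μF, Q=8μC, V=1.60V), C3(5μF, Q=12μC, V=2.40V), C4(5μF, Q=7μC, V=1.40V)
Op 1: CLOSE 3-1: Q_total=29.00, C_total=6.00, V=4.83; Q3=24.17, Q1=4.83; dissipated=88.817
Op 2: CLOSE 2-4: Q_total=15.00, C_total=10.00, V=1.50; Q2=7.50, Q4=7.50; dissipated=0.050
Op 3: CLOSE 3-1: Q_total=29.00, C_total=6.00, V=4.83; Q3=24.17, Q1=4.83; dissipated=0.000
Op 4: CLOSE 2-4: Q_total=15.00, C_total=10.00, V=1.50; Q2=7.50, Q4=7.50; dissipated=0.000
Op 5: GROUND 1: Q1=0; energy lost=11.681
Total dissipated: 100.547 μJ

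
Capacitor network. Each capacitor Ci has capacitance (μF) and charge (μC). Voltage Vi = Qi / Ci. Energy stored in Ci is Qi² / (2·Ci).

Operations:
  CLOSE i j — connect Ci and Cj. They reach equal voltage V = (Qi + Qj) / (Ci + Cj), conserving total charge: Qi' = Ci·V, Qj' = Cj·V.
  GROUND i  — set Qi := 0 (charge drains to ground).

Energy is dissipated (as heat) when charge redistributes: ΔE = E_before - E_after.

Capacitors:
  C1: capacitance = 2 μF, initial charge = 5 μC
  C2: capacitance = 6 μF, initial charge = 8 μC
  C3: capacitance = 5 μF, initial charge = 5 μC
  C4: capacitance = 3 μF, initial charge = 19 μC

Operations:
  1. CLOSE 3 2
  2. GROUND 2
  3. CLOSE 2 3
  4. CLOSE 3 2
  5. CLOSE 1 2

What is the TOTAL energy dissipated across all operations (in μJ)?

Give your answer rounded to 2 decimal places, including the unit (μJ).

Answer: 9.14 μJ

Derivation:
Initial: C1(2μF, Q=5μC, V=2.50V), C2(6μF, Q=8μC, V=1.33V), C3(5μF, Q=5μC, V=1.00V), C4(3μF, Q=19μC, V=6.33V)
Op 1: CLOSE 3-2: Q_total=13.00, C_total=11.00, V=1.18; Q3=5.91, Q2=7.09; dissipated=0.152
Op 2: GROUND 2: Q2=0; energy lost=4.190
Op 3: CLOSE 2-3: Q_total=5.91, C_total=11.00, V=0.54; Q2=3.22, Q3=2.69; dissipated=1.905
Op 4: CLOSE 3-2: Q_total=5.91, C_total=11.00, V=0.54; Q3=2.69, Q2=3.22; dissipated=0.000
Op 5: CLOSE 1-2: Q_total=8.22, C_total=8.00, V=1.03; Q1=2.06, Q2=6.17; dissipated=2.889
Total dissipated: 9.136 μJ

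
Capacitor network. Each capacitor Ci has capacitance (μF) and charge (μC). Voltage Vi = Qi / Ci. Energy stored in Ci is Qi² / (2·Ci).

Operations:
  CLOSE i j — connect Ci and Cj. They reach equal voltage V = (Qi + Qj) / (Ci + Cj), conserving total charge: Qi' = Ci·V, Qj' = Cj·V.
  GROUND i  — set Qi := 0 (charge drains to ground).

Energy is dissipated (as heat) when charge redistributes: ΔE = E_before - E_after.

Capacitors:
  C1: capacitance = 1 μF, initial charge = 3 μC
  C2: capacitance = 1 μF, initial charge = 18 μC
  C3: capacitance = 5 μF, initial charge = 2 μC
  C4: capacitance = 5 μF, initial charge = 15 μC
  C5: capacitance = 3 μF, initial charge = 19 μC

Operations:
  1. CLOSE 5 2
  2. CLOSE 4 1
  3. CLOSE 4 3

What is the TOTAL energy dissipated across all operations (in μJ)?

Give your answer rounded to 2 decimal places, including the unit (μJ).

Answer: 59.49 μJ

Derivation:
Initial: C1(1μF, Q=3μC, V=3.00V), C2(1μF, Q=18μC, V=18.00V), C3(5μF, Q=2μC, V=0.40V), C4(5μF, Q=15μC, V=3.00V), C5(3μF, Q=19μC, V=6.33V)
Op 1: CLOSE 5-2: Q_total=37.00, C_total=4.00, V=9.25; Q5=27.75, Q2=9.25; dissipated=51.042
Op 2: CLOSE 4-1: Q_total=18.00, C_total=6.00, V=3.00; Q4=15.00, Q1=3.00; dissipated=0.000
Op 3: CLOSE 4-3: Q_total=17.00, C_total=10.00, V=1.70; Q4=8.50, Q3=8.50; dissipated=8.450
Total dissipated: 59.492 μJ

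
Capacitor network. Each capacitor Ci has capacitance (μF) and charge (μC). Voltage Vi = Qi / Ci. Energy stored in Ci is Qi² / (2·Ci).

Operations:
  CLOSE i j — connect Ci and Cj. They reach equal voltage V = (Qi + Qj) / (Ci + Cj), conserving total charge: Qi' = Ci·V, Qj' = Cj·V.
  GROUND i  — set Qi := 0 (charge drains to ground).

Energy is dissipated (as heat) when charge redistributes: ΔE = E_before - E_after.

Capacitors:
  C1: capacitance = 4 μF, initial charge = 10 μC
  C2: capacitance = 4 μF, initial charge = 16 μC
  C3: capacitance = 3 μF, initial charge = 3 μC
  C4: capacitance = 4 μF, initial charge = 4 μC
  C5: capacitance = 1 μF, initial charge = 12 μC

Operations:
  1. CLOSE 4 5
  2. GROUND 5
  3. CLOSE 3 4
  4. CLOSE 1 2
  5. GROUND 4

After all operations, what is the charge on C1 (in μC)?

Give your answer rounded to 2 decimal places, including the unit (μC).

Initial: C1(4μF, Q=10μC, V=2.50V), C2(4μF, Q=16μC, V=4.00V), C3(3μF, Q=3μC, V=1.00V), C4(4μF, Q=4μC, V=1.00V), C5(1μF, Q=12μC, V=12.00V)
Op 1: CLOSE 4-5: Q_total=16.00, C_total=5.00, V=3.20; Q4=12.80, Q5=3.20; dissipated=48.400
Op 2: GROUND 5: Q5=0; energy lost=5.120
Op 3: CLOSE 3-4: Q_total=15.80, C_total=7.00, V=2.26; Q3=6.77, Q4=9.03; dissipated=4.149
Op 4: CLOSE 1-2: Q_total=26.00, C_total=8.00, V=3.25; Q1=13.00, Q2=13.00; dissipated=2.250
Op 5: GROUND 4: Q4=0; energy lost=10.189
Final charges: Q1=13.00, Q2=13.00, Q3=6.77, Q4=0.00, Q5=0.00

Answer: 13.00 μC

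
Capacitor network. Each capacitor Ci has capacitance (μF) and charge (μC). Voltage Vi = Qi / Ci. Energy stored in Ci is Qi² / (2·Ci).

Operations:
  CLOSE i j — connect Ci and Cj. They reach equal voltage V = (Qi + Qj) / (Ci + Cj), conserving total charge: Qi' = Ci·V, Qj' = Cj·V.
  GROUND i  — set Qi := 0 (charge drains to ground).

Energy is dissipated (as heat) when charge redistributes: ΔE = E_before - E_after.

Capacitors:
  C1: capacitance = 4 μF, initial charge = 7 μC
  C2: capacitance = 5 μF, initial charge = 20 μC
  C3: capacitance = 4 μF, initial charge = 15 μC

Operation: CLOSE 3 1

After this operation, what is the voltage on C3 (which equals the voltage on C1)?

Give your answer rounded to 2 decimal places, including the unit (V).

Initial: C1(4μF, Q=7μC, V=1.75V), C2(5μF, Q=20μC, V=4.00V), C3(4μF, Q=15μC, V=3.75V)
Op 1: CLOSE 3-1: Q_total=22.00, C_total=8.00, V=2.75; Q3=11.00, Q1=11.00; dissipated=4.000

Answer: 2.75 V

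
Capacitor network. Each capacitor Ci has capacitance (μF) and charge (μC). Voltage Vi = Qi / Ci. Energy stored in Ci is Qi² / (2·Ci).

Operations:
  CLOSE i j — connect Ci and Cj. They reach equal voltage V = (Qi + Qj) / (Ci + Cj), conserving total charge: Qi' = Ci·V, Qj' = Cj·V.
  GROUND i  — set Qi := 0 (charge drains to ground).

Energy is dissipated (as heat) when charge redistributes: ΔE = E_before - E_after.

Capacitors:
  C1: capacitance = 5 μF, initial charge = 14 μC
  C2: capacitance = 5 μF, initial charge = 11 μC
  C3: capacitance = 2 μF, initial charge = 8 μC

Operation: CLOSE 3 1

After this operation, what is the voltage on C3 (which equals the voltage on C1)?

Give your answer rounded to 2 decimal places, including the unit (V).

Answer: 3.14 V

Derivation:
Initial: C1(5μF, Q=14μC, V=2.80V), C2(5μF, Q=11μC, V=2.20V), C3(2μF, Q=8μC, V=4.00V)
Op 1: CLOSE 3-1: Q_total=22.00, C_total=7.00, V=3.14; Q3=6.29, Q1=15.71; dissipated=1.029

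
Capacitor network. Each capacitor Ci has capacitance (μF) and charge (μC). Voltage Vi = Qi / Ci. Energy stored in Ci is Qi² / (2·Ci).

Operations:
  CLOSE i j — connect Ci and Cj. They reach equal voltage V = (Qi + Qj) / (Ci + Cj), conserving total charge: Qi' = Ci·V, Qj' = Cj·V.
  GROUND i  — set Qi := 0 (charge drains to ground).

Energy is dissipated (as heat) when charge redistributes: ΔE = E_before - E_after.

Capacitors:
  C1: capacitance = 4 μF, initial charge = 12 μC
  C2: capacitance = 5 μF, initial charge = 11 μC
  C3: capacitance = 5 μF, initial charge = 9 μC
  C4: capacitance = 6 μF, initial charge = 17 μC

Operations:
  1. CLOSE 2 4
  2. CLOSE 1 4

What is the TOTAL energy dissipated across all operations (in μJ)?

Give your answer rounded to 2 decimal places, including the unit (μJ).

Initial: C1(4μF, Q=12μC, V=3.00V), C2(5μF, Q=11μC, V=2.20V), C3(5μF, Q=9μC, V=1.80V), C4(6μF, Q=17μC, V=2.83V)
Op 1: CLOSE 2-4: Q_total=28.00, C_total=11.00, V=2.55; Q2=12.73, Q4=15.27; dissipated=0.547
Op 2: CLOSE 1-4: Q_total=27.27, C_total=10.00, V=2.73; Q1=10.91, Q4=16.36; dissipated=0.248
Total dissipated: 0.795 μJ

Answer: 0.79 μJ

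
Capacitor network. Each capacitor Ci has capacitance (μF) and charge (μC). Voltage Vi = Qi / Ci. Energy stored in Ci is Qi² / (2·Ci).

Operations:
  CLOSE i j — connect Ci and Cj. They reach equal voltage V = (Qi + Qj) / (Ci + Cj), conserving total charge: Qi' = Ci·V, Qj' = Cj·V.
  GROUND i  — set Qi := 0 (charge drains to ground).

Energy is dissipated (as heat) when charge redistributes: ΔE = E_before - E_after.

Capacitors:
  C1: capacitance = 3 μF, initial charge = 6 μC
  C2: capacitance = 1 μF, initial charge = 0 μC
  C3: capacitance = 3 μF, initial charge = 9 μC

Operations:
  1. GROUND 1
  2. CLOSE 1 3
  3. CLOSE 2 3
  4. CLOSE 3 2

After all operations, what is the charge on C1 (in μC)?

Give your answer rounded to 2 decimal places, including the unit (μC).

Initial: C1(3μF, Q=6μC, V=2.00V), C2(1μF, Q=0μC, V=0.00V), C3(3μF, Q=9μC, V=3.00V)
Op 1: GROUND 1: Q1=0; energy lost=6.000
Op 2: CLOSE 1-3: Q_total=9.00, C_total=6.00, V=1.50; Q1=4.50, Q3=4.50; dissipated=6.750
Op 3: CLOSE 2-3: Q_total=4.50, C_total=4.00, V=1.12; Q2=1.12, Q3=3.38; dissipated=0.844
Op 4: CLOSE 3-2: Q_total=4.50, C_total=4.00, V=1.12; Q3=3.38, Q2=1.12; dissipated=0.000
Final charges: Q1=4.50, Q2=1.12, Q3=3.38

Answer: 4.50 μC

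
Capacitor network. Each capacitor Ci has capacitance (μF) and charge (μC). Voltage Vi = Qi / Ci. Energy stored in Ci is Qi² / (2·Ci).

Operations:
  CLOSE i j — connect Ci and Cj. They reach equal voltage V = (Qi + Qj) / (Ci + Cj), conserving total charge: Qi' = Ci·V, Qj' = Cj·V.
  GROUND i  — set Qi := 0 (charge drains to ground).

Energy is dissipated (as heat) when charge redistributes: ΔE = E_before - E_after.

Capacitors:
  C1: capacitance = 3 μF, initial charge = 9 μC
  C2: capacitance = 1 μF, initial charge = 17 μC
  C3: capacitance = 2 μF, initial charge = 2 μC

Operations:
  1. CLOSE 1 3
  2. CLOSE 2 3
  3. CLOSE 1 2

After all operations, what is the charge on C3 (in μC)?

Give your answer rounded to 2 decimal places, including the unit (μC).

Initial: C1(3μF, Q=9μC, V=3.00V), C2(1μF, Q=17μC, V=17.00V), C3(2μF, Q=2μC, V=1.00V)
Op 1: CLOSE 1-3: Q_total=11.00, C_total=5.00, V=2.20; Q1=6.60, Q3=4.40; dissipated=2.400
Op 2: CLOSE 2-3: Q_total=21.40, C_total=3.00, V=7.13; Q2=7.13, Q3=14.27; dissipated=73.013
Op 3: CLOSE 1-2: Q_total=13.73, C_total=4.00, V=3.43; Q1=10.30, Q2=3.43; dissipated=9.127
Final charges: Q1=10.30, Q2=3.43, Q3=14.27

Answer: 14.27 μC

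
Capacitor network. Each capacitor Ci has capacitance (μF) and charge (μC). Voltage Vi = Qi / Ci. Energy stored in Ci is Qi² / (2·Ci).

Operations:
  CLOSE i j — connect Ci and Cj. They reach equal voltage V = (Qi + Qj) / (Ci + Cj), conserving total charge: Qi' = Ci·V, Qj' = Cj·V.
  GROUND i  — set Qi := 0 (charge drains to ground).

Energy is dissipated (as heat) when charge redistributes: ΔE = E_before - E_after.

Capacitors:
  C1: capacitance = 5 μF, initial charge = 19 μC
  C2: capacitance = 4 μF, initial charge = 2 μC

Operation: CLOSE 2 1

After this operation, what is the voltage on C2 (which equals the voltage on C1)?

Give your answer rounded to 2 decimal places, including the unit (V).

Initial: C1(5μF, Q=19μC, V=3.80V), C2(4μF, Q=2μC, V=0.50V)
Op 1: CLOSE 2-1: Q_total=21.00, C_total=9.00, V=2.33; Q2=9.33, Q1=11.67; dissipated=12.100

Answer: 2.33 V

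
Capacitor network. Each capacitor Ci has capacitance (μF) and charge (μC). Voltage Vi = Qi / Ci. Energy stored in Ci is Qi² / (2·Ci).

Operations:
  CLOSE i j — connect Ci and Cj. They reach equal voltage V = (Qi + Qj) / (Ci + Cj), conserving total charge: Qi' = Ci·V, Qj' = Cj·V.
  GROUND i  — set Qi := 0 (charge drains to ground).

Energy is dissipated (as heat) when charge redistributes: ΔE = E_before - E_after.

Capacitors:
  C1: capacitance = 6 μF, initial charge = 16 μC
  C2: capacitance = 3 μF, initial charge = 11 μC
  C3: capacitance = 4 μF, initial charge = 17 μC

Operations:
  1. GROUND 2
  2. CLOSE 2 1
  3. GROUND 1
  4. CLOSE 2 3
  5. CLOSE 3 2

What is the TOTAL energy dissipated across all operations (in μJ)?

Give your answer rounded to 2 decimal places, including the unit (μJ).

Initial: C1(6μF, Q=16μC, V=2.67V), C2(3μF, Q=11μC, V=3.67V), C3(4μF, Q=17μC, V=4.25V)
Op 1: GROUND 2: Q2=0; energy lost=20.167
Op 2: CLOSE 2-1: Q_total=16.00, C_total=9.00, V=1.78; Q2=5.33, Q1=10.67; dissipated=7.111
Op 3: GROUND 1: Q1=0; energy lost=9.481
Op 4: CLOSE 2-3: Q_total=22.33, C_total=7.00, V=3.19; Q2=9.57, Q3=12.76; dissipated=5.239
Op 5: CLOSE 3-2: Q_total=22.33, C_total=7.00, V=3.19; Q3=12.76, Q2=9.57; dissipated=0.000
Total dissipated: 41.998 μJ

Answer: 42.00 μJ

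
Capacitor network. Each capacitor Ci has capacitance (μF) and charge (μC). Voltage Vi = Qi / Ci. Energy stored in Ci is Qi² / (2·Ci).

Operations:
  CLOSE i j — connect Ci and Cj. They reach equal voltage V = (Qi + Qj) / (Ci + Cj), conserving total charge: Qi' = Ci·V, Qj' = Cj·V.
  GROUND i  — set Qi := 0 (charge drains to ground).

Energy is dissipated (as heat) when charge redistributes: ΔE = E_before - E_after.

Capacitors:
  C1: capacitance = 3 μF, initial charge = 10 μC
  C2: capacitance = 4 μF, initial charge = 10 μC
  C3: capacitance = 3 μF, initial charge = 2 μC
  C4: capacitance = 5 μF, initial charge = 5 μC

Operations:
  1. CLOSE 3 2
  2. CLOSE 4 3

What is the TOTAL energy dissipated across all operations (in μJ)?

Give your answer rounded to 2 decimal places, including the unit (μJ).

Initial: C1(3μF, Q=10μC, V=3.33V), C2(4μF, Q=10μC, V=2.50V), C3(3μF, Q=2μC, V=0.67V), C4(5μF, Q=5μC, V=1.00V)
Op 1: CLOSE 3-2: Q_total=12.00, C_total=7.00, V=1.71; Q3=5.14, Q2=6.86; dissipated=2.881
Op 2: CLOSE 4-3: Q_total=10.14, C_total=8.00, V=1.27; Q4=6.34, Q3=3.80; dissipated=0.478
Total dissipated: 3.359 μJ

Answer: 3.36 μJ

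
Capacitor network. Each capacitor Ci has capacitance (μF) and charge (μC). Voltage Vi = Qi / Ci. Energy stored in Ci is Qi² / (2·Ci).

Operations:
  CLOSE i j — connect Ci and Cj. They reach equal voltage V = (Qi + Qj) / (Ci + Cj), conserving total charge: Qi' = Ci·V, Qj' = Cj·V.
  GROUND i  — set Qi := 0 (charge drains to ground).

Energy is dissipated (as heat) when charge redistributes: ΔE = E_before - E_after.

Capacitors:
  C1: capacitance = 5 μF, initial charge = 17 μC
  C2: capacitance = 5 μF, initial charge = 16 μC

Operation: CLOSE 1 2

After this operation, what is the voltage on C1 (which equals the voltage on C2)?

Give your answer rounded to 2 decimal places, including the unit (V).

Answer: 3.30 V

Derivation:
Initial: C1(5μF, Q=17μC, V=3.40V), C2(5μF, Q=16μC, V=3.20V)
Op 1: CLOSE 1-2: Q_total=33.00, C_total=10.00, V=3.30; Q1=16.50, Q2=16.50; dissipated=0.050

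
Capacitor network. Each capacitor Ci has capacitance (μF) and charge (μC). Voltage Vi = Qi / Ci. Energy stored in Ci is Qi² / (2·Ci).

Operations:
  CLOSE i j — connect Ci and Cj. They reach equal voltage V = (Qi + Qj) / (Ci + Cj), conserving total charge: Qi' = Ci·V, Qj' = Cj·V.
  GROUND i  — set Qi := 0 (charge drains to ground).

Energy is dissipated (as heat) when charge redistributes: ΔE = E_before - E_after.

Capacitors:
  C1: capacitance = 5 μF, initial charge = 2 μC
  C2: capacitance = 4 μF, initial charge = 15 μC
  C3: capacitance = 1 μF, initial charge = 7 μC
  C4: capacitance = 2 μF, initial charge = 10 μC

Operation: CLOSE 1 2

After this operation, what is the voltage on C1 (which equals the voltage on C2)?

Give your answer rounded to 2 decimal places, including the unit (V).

Answer: 1.89 V

Derivation:
Initial: C1(5μF, Q=2μC, V=0.40V), C2(4μF, Q=15μC, V=3.75V), C3(1μF, Q=7μC, V=7.00V), C4(2μF, Q=10μC, V=5.00V)
Op 1: CLOSE 1-2: Q_total=17.00, C_total=9.00, V=1.89; Q1=9.44, Q2=7.56; dissipated=12.469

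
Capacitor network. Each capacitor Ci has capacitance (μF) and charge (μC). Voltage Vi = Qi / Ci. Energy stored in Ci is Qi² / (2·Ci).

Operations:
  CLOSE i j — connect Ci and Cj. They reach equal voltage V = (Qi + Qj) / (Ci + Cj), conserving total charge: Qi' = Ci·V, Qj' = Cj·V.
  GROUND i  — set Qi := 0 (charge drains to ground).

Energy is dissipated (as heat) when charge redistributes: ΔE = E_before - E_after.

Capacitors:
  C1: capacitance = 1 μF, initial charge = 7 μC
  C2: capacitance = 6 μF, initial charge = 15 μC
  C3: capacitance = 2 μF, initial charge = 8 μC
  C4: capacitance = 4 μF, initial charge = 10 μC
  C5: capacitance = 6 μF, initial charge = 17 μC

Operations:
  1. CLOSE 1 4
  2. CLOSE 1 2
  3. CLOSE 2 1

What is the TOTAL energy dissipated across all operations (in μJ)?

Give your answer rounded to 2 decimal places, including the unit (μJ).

Initial: C1(1μF, Q=7μC, V=7.00V), C2(6μF, Q=15μC, V=2.50V), C3(2μF, Q=8μC, V=4.00V), C4(4μF, Q=10μC, V=2.50V), C5(6μF, Q=17μC, V=2.83V)
Op 1: CLOSE 1-4: Q_total=17.00, C_total=5.00, V=3.40; Q1=3.40, Q4=13.60; dissipated=8.100
Op 2: CLOSE 1-2: Q_total=18.40, C_total=7.00, V=2.63; Q1=2.63, Q2=15.77; dissipated=0.347
Op 3: CLOSE 2-1: Q_total=18.40, C_total=7.00, V=2.63; Q2=15.77, Q1=2.63; dissipated=0.000
Total dissipated: 8.447 μJ

Answer: 8.45 μJ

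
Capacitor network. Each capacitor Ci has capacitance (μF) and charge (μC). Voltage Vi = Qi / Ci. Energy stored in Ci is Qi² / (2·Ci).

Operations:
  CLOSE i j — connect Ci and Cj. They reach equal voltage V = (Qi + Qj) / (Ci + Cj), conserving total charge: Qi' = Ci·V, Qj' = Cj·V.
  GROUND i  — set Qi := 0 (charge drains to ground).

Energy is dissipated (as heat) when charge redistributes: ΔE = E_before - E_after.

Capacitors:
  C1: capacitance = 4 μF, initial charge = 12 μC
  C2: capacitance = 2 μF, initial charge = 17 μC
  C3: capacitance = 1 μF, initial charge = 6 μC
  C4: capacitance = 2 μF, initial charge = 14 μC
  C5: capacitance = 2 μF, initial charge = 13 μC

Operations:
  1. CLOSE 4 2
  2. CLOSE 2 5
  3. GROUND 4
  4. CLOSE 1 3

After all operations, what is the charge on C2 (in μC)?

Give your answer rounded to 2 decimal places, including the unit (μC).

Initial: C1(4μF, Q=12μC, V=3.00V), C2(2μF, Q=17μC, V=8.50V), C3(1μF, Q=6μC, V=6.00V), C4(2μF, Q=14μC, V=7.00V), C5(2μF, Q=13μC, V=6.50V)
Op 1: CLOSE 4-2: Q_total=31.00, C_total=4.00, V=7.75; Q4=15.50, Q2=15.50; dissipated=1.125
Op 2: CLOSE 2-5: Q_total=28.50, C_total=4.00, V=7.12; Q2=14.25, Q5=14.25; dissipated=0.781
Op 3: GROUND 4: Q4=0; energy lost=60.062
Op 4: CLOSE 1-3: Q_total=18.00, C_total=5.00, V=3.60; Q1=14.40, Q3=3.60; dissipated=3.600
Final charges: Q1=14.40, Q2=14.25, Q3=3.60, Q4=0.00, Q5=14.25

Answer: 14.25 μC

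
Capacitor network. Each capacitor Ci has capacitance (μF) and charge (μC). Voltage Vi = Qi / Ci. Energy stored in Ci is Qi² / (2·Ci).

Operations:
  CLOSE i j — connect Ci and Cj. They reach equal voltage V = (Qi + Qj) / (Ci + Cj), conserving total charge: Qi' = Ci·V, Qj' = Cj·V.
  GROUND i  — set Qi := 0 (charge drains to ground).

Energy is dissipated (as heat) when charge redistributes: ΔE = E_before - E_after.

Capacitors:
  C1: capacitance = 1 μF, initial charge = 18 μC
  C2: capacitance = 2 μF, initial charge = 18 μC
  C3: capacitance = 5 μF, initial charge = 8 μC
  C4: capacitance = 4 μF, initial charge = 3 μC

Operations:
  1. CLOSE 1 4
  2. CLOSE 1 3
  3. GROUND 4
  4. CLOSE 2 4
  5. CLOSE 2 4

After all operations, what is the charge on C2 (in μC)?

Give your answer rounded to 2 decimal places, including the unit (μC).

Answer: 6.00 μC

Derivation:
Initial: C1(1μF, Q=18μC, V=18.00V), C2(2μF, Q=18μC, V=9.00V), C3(5μF, Q=8μC, V=1.60V), C4(4μF, Q=3μC, V=0.75V)
Op 1: CLOSE 1-4: Q_total=21.00, C_total=5.00, V=4.20; Q1=4.20, Q4=16.80; dissipated=119.025
Op 2: CLOSE 1-3: Q_total=12.20, C_total=6.00, V=2.03; Q1=2.03, Q3=10.17; dissipated=2.817
Op 3: GROUND 4: Q4=0; energy lost=35.280
Op 4: CLOSE 2-4: Q_total=18.00, C_total=6.00, V=3.00; Q2=6.00, Q4=12.00; dissipated=54.000
Op 5: CLOSE 2-4: Q_total=18.00, C_total=6.00, V=3.00; Q2=6.00, Q4=12.00; dissipated=0.000
Final charges: Q1=2.03, Q2=6.00, Q3=10.17, Q4=12.00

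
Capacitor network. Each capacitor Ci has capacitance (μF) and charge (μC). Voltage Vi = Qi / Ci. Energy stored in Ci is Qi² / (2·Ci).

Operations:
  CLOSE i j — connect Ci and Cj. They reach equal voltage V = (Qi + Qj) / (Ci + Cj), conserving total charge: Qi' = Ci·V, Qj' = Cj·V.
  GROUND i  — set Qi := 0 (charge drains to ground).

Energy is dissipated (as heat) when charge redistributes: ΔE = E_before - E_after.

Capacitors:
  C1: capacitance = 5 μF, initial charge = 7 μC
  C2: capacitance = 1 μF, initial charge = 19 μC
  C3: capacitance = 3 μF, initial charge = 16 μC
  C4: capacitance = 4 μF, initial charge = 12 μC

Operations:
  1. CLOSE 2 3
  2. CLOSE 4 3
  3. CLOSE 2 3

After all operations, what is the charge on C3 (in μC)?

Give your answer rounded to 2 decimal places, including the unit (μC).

Answer: 18.86 μC

Derivation:
Initial: C1(5μF, Q=7μC, V=1.40V), C2(1μF, Q=19μC, V=19.00V), C3(3μF, Q=16μC, V=5.33V), C4(4μF, Q=12μC, V=3.00V)
Op 1: CLOSE 2-3: Q_total=35.00, C_total=4.00, V=8.75; Q2=8.75, Q3=26.25; dissipated=70.042
Op 2: CLOSE 4-3: Q_total=38.25, C_total=7.00, V=5.46; Q4=21.86, Q3=16.39; dissipated=28.339
Op 3: CLOSE 2-3: Q_total=25.14, C_total=4.00, V=6.29; Q2=6.29, Q3=18.86; dissipated=4.048
Final charges: Q1=7.00, Q2=6.29, Q3=18.86, Q4=21.86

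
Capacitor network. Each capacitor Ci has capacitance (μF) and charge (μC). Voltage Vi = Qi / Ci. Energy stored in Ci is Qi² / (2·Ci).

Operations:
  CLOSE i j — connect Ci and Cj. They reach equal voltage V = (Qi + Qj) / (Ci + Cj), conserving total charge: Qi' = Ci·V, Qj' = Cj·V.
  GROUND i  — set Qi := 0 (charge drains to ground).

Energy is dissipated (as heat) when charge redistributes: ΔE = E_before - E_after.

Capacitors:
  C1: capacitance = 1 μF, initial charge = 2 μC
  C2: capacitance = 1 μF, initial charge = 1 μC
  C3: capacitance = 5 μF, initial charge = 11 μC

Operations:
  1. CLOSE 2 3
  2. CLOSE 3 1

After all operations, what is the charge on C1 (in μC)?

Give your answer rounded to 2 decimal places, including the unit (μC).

Initial: C1(1μF, Q=2μC, V=2.00V), C2(1μF, Q=1μC, V=1.00V), C3(5μF, Q=11μC, V=2.20V)
Op 1: CLOSE 2-3: Q_total=12.00, C_total=6.00, V=2.00; Q2=2.00, Q3=10.00; dissipated=0.600
Op 2: CLOSE 3-1: Q_total=12.00, C_total=6.00, V=2.00; Q3=10.00, Q1=2.00; dissipated=0.000
Final charges: Q1=2.00, Q2=2.00, Q3=10.00

Answer: 2.00 μC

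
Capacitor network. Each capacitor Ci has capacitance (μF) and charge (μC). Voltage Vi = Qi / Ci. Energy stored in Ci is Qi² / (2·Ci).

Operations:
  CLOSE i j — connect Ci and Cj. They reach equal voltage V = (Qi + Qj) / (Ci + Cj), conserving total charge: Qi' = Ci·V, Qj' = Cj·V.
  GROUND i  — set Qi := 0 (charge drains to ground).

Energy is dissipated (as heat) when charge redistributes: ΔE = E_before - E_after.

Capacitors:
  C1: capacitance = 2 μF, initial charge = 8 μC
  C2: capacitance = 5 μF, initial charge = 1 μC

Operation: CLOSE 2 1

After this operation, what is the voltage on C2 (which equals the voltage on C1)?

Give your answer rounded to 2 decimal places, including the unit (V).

Initial: C1(2μF, Q=8μC, V=4.00V), C2(5μF, Q=1μC, V=0.20V)
Op 1: CLOSE 2-1: Q_total=9.00, C_total=7.00, V=1.29; Q2=6.43, Q1=2.57; dissipated=10.314

Answer: 1.29 V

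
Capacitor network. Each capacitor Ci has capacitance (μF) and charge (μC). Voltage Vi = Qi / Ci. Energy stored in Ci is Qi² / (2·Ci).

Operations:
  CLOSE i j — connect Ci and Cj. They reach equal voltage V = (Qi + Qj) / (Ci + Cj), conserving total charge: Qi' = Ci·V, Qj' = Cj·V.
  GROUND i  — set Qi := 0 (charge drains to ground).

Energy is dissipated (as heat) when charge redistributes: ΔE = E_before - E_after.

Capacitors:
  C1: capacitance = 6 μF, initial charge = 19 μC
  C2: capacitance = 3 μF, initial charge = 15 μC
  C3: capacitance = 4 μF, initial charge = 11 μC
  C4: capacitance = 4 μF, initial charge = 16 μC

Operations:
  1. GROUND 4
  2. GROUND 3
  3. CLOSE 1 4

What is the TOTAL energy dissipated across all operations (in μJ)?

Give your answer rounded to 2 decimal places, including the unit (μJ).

Initial: C1(6μF, Q=19μC, V=3.17V), C2(3μF, Q=15μC, V=5.00V), C3(4μF, Q=11μC, V=2.75V), C4(4μF, Q=16μC, V=4.00V)
Op 1: GROUND 4: Q4=0; energy lost=32.000
Op 2: GROUND 3: Q3=0; energy lost=15.125
Op 3: CLOSE 1-4: Q_total=19.00, C_total=10.00, V=1.90; Q1=11.40, Q4=7.60; dissipated=12.033
Total dissipated: 59.158 μJ

Answer: 59.16 μJ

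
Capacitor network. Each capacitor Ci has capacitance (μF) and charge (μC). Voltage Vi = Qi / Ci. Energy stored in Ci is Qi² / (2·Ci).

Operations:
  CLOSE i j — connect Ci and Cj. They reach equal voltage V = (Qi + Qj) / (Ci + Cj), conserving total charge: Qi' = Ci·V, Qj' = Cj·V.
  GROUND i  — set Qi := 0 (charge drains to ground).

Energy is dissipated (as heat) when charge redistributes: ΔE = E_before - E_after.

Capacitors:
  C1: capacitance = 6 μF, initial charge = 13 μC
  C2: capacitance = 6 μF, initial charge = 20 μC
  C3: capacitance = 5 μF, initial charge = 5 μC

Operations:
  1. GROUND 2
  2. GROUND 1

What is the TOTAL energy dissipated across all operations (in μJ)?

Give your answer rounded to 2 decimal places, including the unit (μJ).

Initial: C1(6μF, Q=13μC, V=2.17V), C2(6μF, Q=20μC, V=3.33V), C3(5μF, Q=5μC, V=1.00V)
Op 1: GROUND 2: Q2=0; energy lost=33.333
Op 2: GROUND 1: Q1=0; energy lost=14.083
Total dissipated: 47.417 μJ

Answer: 47.42 μJ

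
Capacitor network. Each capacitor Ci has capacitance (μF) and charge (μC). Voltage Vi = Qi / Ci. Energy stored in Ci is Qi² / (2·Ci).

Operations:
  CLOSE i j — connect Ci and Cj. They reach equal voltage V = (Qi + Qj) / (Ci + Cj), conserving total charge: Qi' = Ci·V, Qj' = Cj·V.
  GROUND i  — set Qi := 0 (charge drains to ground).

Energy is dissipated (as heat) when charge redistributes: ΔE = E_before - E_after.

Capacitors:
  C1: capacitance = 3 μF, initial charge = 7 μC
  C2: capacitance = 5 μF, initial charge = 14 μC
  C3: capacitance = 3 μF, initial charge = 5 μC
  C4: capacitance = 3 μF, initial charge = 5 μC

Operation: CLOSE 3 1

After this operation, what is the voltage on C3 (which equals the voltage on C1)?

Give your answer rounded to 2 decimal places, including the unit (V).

Answer: 2.00 V

Derivation:
Initial: C1(3μF, Q=7μC, V=2.33V), C2(5μF, Q=14μC, V=2.80V), C3(3μF, Q=5μC, V=1.67V), C4(3μF, Q=5μC, V=1.67V)
Op 1: CLOSE 3-1: Q_total=12.00, C_total=6.00, V=2.00; Q3=6.00, Q1=6.00; dissipated=0.333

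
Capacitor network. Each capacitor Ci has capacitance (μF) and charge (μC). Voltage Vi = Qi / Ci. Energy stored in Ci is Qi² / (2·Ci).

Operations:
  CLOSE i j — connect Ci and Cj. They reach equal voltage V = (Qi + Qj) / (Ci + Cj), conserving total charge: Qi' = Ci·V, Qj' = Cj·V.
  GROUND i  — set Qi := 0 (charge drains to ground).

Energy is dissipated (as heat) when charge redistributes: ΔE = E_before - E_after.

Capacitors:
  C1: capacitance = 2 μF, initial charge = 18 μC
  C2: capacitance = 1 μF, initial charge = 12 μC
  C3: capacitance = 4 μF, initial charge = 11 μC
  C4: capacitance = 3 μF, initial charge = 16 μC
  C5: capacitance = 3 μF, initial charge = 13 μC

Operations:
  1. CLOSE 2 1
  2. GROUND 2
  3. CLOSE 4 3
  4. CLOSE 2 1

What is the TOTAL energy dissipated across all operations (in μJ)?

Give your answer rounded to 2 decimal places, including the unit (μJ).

Answer: 92.05 μJ

Derivation:
Initial: C1(2μF, Q=18μC, V=9.00V), C2(1μF, Q=12μC, V=12.00V), C3(4μF, Q=11μC, V=2.75V), C4(3μF, Q=16μC, V=5.33V), C5(3μF, Q=13μC, V=4.33V)
Op 1: CLOSE 2-1: Q_total=30.00, C_total=3.00, V=10.00; Q2=10.00, Q1=20.00; dissipated=3.000
Op 2: GROUND 2: Q2=0; energy lost=50.000
Op 3: CLOSE 4-3: Q_total=27.00, C_total=7.00, V=3.86; Q4=11.57, Q3=15.43; dissipated=5.720
Op 4: CLOSE 2-1: Q_total=20.00, C_total=3.00, V=6.67; Q2=6.67, Q1=13.33; dissipated=33.333
Total dissipated: 92.054 μJ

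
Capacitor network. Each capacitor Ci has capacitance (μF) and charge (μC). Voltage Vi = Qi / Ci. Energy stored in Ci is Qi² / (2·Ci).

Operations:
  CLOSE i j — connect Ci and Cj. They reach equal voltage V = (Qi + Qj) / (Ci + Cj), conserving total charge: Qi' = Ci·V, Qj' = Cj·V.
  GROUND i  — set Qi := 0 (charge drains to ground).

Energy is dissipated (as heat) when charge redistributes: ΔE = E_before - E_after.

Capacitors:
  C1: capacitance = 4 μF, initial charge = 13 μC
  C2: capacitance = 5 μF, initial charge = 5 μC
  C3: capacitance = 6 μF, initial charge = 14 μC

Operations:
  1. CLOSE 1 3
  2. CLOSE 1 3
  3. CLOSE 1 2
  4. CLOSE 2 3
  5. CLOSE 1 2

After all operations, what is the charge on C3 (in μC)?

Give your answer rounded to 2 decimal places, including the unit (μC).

Initial: C1(4μF, Q=13μC, V=3.25V), C2(5μF, Q=5μC, V=1.00V), C3(6μF, Q=14μC, V=2.33V)
Op 1: CLOSE 1-3: Q_total=27.00, C_total=10.00, V=2.70; Q1=10.80, Q3=16.20; dissipated=1.008
Op 2: CLOSE 1-3: Q_total=27.00, C_total=10.00, V=2.70; Q1=10.80, Q3=16.20; dissipated=0.000
Op 3: CLOSE 1-2: Q_total=15.80, C_total=9.00, V=1.76; Q1=7.02, Q2=8.78; dissipated=3.211
Op 4: CLOSE 2-3: Q_total=24.98, C_total=11.00, V=2.27; Q2=11.35, Q3=13.62; dissipated=1.216
Op 5: CLOSE 1-2: Q_total=18.38, C_total=9.00, V=2.04; Q1=8.17, Q2=10.21; dissipated=0.295
Final charges: Q1=8.17, Q2=10.21, Q3=13.62

Answer: 13.62 μC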